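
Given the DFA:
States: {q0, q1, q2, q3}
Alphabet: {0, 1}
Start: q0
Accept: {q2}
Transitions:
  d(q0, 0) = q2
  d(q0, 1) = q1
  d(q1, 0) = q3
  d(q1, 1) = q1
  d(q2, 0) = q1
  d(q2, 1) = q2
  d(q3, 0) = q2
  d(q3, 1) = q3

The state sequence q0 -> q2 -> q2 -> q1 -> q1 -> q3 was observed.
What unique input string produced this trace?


Trace back each transition to find the symbol:
  q0 --[0]--> q2
  q2 --[1]--> q2
  q2 --[0]--> q1
  q1 --[1]--> q1
  q1 --[0]--> q3

"01010"


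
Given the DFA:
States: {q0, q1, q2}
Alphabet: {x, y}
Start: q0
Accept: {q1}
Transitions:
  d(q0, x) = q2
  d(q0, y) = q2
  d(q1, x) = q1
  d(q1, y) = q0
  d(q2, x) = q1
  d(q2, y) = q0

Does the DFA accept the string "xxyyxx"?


Trace: q0 -> q2 -> q1 -> q0 -> q2 -> q1 -> q1
Final state: q1
Accept states: {q1}

Yes, accepted (final state q1 is an accept state)


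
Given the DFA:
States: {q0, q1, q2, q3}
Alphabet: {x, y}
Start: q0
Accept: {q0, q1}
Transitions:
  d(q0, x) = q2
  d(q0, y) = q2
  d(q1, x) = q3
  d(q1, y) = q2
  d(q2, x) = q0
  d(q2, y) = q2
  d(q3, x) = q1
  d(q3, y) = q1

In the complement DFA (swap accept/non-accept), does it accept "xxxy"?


Trace: q0 -> q2 -> q0 -> q2 -> q2
Final: q2
Original accept: {q0, q1}
Complement: q2 is not in original accept

Yes, complement accepts (original rejects)


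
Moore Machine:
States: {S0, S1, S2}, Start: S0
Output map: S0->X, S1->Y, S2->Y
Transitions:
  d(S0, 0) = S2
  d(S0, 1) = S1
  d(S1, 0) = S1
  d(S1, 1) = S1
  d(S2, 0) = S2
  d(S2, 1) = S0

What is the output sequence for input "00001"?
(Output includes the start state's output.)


Start: S0 (output X)
  --0--> S2 (output Y)
  --0--> S2 (output Y)
  --0--> S2 (output Y)
  --0--> S2 (output Y)
  --1--> S0 (output X)

"XYYYYX"


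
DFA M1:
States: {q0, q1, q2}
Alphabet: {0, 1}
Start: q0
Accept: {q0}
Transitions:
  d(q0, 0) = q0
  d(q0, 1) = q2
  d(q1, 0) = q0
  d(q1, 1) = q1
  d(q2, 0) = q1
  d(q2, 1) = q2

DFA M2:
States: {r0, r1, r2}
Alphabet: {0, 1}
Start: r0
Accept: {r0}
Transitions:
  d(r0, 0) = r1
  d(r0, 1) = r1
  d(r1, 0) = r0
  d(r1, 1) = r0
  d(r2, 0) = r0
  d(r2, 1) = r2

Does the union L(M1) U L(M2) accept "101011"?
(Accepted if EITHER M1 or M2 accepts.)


M1: final=q2 accepted=False
M2: final=r0 accepted=True

Yes, union accepts


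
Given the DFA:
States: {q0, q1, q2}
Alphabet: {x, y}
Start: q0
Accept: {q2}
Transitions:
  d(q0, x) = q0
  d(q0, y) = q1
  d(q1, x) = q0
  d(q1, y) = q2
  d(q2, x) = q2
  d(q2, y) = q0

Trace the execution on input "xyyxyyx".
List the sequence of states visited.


Input: xyyxyyx
d(q0, x) = q0
d(q0, y) = q1
d(q1, y) = q2
d(q2, x) = q2
d(q2, y) = q0
d(q0, y) = q1
d(q1, x) = q0


q0 -> q0 -> q1 -> q2 -> q2 -> q0 -> q1 -> q0


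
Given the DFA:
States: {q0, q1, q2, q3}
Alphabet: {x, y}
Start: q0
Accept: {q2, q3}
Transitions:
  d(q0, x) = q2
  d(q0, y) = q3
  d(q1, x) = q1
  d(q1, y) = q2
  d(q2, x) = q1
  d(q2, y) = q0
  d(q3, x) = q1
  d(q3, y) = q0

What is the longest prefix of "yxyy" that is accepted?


Run the DFA, marking each prefix where the state is accepting:
  "" -> q0 [reject]
  "y" -> q3 [accept]
  "yx" -> q1 [reject]
  "yxy" -> q2 [accept]
  "yxyy" -> q0 [reject]

"yxy"


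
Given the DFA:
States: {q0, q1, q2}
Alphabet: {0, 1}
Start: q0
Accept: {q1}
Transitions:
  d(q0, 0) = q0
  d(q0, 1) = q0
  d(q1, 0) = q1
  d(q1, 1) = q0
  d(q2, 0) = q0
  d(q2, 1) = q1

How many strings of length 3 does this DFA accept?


Enumerating all length-3 strings:
  "000" -> q0 [reject]
  "001" -> q0 [reject]
  "010" -> q0 [reject]
  "011" -> q0 [reject]
  "100" -> q0 [reject]
  "101" -> q0 [reject]
  "110" -> q0 [reject]
  "111" -> q0 [reject]

0 out of 8


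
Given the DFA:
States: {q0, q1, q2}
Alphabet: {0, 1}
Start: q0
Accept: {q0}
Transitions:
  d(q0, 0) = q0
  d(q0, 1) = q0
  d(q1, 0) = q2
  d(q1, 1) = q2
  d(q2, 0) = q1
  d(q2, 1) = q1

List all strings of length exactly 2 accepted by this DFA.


All strings of length 2: 4 total
Accepted: 4

"00", "01", "10", "11"


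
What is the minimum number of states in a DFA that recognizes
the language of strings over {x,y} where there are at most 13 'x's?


States: count = 0, 1, ..., 13 (all accepting; 14 states), plus a dead state for count > 13.
Total: 14 + 1 = 15.

15


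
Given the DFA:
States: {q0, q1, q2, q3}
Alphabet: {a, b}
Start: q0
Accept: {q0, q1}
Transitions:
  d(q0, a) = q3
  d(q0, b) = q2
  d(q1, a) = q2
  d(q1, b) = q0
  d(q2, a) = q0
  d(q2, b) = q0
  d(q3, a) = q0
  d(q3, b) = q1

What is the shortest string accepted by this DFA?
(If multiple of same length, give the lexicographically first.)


BFS by string length (lex-first path to each state shown):
  len 0: q0<-""
Found accept state at length 0.

"" (empty string)


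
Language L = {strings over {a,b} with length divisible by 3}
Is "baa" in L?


length = 3; 3 mod 3 = 0

Yes, "baa" is in L


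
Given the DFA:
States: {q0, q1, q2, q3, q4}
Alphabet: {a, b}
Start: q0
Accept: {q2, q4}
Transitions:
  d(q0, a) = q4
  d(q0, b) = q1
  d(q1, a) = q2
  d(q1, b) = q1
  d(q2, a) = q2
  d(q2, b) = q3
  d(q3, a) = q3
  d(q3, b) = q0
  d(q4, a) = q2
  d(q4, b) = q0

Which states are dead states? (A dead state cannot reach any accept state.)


Forward reachability from each state:
  q0 -> reaches accept state q2 (live)
  q1 -> reaches accept state q2 (live)
  q2 -> reaches accept state q2 (live)
  q3 -> reaches accept state q2 (live)
  q4 -> reaches accept state q2 (live)

None (all states can reach an accept state)


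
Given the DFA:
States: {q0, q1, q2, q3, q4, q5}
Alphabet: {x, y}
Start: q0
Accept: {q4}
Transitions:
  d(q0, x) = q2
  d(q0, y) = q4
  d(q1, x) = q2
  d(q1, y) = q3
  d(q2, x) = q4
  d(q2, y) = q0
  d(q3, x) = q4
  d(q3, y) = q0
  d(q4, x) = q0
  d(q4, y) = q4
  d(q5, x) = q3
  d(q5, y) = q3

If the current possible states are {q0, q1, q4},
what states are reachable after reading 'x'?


Apply transition on 'x' from each current state:
  d(q0, x) = q2
  d(q1, x) = q2
  d(q4, x) = q0

{q0, q2}


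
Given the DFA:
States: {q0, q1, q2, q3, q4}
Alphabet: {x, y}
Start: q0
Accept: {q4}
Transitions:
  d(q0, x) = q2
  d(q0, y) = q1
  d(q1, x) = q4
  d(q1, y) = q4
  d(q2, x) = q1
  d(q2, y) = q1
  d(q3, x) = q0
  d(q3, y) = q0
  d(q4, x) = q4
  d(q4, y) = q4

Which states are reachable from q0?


BFS from q0:
  layer 0: {q0}
  layer 1: {q1, q2}
  layer 2: {q4}

{q0, q1, q2, q4}


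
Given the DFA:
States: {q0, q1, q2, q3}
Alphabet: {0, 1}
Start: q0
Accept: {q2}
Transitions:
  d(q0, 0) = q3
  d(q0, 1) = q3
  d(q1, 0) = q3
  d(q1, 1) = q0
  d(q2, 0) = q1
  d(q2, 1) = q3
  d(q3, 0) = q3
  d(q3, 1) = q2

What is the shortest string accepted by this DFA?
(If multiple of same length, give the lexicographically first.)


BFS by string length (lex-first path to each state shown):
  len 0: q0<-""
  len 1: q3<-"0"
  len 2: q2<-"01", q3<-"00"
Found accept state at length 2.

"01"


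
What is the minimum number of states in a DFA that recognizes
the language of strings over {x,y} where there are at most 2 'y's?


States: count = 0, 1, ..., 2 (all accepting; 3 states), plus a dead state for count > 2.
Total: 3 + 1 = 4.

4


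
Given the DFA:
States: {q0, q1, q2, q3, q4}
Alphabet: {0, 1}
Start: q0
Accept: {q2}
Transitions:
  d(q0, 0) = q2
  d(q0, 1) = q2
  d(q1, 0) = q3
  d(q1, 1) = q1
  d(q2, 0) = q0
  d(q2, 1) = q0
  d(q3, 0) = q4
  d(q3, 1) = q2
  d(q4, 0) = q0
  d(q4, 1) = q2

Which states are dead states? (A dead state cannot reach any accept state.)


Forward reachability from each state:
  q0 -> reaches accept state q2 (live)
  q1 -> reaches accept state q2 (live)
  q2 -> reaches accept state q2 (live)
  q3 -> reaches accept state q2 (live)
  q4 -> reaches accept state q2 (live)

None (all states can reach an accept state)


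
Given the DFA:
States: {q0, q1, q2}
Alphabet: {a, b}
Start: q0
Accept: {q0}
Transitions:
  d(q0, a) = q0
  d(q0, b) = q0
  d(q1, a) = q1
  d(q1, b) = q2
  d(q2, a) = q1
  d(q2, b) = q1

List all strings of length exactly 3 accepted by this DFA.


All strings of length 3: 8 total
Accepted: 8

"aaa", "aab", "aba", "abb", "baa", "bab", "bba", "bbb"


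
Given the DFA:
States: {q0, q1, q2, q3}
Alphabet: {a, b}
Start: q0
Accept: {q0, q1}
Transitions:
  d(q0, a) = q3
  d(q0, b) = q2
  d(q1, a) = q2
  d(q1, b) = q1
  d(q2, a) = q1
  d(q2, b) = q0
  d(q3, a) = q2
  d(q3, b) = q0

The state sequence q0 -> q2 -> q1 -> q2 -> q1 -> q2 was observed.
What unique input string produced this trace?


Trace back each transition to find the symbol:
  q0 --[b]--> q2
  q2 --[a]--> q1
  q1 --[a]--> q2
  q2 --[a]--> q1
  q1 --[a]--> q2

"baaaa"


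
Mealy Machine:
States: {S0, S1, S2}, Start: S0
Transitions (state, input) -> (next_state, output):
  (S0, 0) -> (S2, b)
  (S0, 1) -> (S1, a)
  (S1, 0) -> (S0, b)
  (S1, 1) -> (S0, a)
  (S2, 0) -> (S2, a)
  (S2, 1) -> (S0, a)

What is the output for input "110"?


Step-by-step:
  (S0, 1) -> (S1, a)
  (S1, 1) -> (S0, a)
  (S0, 0) -> (S2, b)

"aab"


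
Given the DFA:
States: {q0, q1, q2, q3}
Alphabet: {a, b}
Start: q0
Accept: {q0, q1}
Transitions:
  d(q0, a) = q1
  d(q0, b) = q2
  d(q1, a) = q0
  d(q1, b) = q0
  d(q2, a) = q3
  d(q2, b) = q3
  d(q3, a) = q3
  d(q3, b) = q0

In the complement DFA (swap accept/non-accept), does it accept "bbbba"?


Trace: q0 -> q2 -> q3 -> q0 -> q2 -> q3
Final: q3
Original accept: {q0, q1}
Complement: q3 is not in original accept

Yes, complement accepts (original rejects)


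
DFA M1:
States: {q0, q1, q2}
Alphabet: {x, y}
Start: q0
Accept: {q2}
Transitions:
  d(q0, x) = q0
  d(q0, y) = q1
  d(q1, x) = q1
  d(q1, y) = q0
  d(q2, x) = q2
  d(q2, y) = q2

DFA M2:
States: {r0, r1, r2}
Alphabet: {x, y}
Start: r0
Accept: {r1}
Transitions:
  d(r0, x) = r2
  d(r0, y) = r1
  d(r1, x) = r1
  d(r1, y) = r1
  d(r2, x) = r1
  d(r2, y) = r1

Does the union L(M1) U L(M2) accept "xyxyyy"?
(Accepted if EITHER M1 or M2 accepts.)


M1: final=q0 accepted=False
M2: final=r1 accepted=True

Yes, union accepts


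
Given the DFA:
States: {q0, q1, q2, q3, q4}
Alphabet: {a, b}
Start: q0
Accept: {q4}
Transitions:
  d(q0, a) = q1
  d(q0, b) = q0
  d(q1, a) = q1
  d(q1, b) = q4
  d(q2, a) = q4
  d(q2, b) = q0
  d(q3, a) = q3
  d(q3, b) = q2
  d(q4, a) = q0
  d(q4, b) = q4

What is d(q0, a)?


Looking up transition d(q0, a)

q1


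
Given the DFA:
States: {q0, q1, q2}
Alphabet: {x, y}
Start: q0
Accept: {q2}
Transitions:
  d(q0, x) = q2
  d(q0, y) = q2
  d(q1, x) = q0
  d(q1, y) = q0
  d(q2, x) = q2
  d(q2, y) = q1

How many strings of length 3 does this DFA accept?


Enumerating all length-3 strings:
  "xxx" -> q2 [accept]
  "xxy" -> q1 [reject]
  "xyx" -> q0 [reject]
  "xyy" -> q0 [reject]
  "yxx" -> q2 [accept]
  "yxy" -> q1 [reject]
  "yyx" -> q0 [reject]
  "yyy" -> q0 [reject]

2 out of 8


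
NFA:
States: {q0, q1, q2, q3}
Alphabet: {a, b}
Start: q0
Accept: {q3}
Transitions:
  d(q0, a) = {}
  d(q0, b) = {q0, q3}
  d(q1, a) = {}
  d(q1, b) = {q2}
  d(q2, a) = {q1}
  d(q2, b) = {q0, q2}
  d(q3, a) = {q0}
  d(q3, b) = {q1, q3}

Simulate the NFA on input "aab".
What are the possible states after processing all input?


Start: {q0}
  --a--> {}
  --a--> {}
  --b--> {}

{} (empty set, no valid transitions)


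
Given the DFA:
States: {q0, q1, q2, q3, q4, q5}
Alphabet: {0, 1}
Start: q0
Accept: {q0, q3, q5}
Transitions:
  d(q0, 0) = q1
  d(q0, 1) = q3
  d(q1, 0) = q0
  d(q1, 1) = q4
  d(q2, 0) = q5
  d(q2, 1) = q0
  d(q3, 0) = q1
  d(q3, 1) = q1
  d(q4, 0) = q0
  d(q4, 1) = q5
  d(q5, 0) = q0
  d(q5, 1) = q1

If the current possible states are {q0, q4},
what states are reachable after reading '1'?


Apply transition on '1' from each current state:
  d(q0, 1) = q3
  d(q4, 1) = q5

{q3, q5}


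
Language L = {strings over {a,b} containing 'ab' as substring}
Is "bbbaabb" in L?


'ab' occurs at index 4

Yes, "bbbaabb" is in L


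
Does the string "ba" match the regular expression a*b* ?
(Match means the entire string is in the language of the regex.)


|string| = 2; first = 'b'; last = 'a'

No, "ba" does not match a*b*


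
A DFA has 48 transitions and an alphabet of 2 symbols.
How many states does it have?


Each state has exactly one transition per symbol.
states = transitions / |alphabet| = 48 / 2 = 24

24


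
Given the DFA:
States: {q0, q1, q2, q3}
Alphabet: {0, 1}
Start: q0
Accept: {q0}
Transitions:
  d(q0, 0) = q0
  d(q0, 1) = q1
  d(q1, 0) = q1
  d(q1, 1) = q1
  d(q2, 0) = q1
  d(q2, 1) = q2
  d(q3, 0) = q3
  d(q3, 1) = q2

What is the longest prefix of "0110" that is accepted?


Run the DFA, marking each prefix where the state is accepting:
  "" -> q0 [accept]
  "0" -> q0 [accept]
  "01" -> q1 [reject]
  "011" -> q1 [reject]
  "0110" -> q1 [reject]

"0"


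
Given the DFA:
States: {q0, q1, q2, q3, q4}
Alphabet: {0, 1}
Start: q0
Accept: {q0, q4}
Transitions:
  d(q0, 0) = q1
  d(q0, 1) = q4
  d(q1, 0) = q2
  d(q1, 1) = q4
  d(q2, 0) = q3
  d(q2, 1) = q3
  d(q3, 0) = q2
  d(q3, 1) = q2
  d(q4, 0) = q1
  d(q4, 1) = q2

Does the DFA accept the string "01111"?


Trace: q0 -> q1 -> q4 -> q2 -> q3 -> q2
Final state: q2
Accept states: {q0, q4}

No, rejected (final state q2 is not an accept state)


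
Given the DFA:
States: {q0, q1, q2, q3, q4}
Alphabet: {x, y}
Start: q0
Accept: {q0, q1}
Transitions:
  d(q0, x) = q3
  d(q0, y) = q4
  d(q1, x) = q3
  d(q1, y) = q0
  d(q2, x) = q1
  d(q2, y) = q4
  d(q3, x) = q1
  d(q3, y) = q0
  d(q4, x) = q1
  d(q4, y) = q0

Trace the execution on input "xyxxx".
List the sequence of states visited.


Input: xyxxx
d(q0, x) = q3
d(q3, y) = q0
d(q0, x) = q3
d(q3, x) = q1
d(q1, x) = q3


q0 -> q3 -> q0 -> q3 -> q1 -> q3


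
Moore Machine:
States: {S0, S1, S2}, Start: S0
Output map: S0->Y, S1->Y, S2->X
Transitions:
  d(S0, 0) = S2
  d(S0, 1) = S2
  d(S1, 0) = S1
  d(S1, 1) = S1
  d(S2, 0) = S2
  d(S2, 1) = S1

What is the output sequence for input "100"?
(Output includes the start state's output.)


Start: S0 (output Y)
  --1--> S2 (output X)
  --0--> S2 (output X)
  --0--> S2 (output X)

"YXXX"


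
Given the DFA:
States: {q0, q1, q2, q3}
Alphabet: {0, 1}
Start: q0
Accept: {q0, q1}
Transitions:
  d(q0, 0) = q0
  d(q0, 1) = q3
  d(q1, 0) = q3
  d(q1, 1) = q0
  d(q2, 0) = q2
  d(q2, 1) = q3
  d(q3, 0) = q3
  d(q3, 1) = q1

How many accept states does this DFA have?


Accept states listed: {q0, q1}
Counting: q0(1) q1(2)

2


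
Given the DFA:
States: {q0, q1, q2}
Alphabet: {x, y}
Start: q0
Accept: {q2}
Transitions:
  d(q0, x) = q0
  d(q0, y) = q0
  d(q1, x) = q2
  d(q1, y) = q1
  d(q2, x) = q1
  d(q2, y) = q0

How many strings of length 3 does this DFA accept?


Enumerating all length-3 strings:
  "xxx" -> q0 [reject]
  "xxy" -> q0 [reject]
  "xyx" -> q0 [reject]
  "xyy" -> q0 [reject]
  "yxx" -> q0 [reject]
  "yxy" -> q0 [reject]
  "yyx" -> q0 [reject]
  "yyy" -> q0 [reject]

0 out of 8


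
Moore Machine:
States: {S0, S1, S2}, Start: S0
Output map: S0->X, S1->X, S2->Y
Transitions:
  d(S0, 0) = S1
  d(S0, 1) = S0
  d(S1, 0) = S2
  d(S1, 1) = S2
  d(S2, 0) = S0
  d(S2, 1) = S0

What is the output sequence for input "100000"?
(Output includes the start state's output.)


Start: S0 (output X)
  --1--> S0 (output X)
  --0--> S1 (output X)
  --0--> S2 (output Y)
  --0--> S0 (output X)
  --0--> S1 (output X)
  --0--> S2 (output Y)

"XXXYXXY"


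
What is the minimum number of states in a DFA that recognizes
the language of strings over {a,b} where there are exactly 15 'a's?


States: count = 0, 1, ..., 15 (that's 16 states), plus a dead state for count > 15.
Total: 16 + 1 = 17. Accept = count-15 state.

17


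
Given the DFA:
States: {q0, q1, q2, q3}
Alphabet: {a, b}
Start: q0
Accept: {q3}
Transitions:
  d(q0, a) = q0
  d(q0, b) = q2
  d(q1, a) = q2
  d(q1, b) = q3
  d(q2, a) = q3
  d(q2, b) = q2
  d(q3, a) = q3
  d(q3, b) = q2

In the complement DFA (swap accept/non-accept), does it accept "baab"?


Trace: q0 -> q2 -> q3 -> q3 -> q2
Final: q2
Original accept: {q3}
Complement: q2 is not in original accept

Yes, complement accepts (original rejects)


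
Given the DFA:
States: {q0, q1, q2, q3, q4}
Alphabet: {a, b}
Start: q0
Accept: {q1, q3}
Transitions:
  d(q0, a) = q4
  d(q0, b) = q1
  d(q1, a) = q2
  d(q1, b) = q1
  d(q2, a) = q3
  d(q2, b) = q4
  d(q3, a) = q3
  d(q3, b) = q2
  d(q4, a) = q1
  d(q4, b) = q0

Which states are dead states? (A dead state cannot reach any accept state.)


Forward reachability from each state:
  q0 -> reaches accept state q1 (live)
  q1 -> reaches accept state q1 (live)
  q2 -> reaches accept state q1 (live)
  q3 -> reaches accept state q1 (live)
  q4 -> reaches accept state q1 (live)

None (all states can reach an accept state)


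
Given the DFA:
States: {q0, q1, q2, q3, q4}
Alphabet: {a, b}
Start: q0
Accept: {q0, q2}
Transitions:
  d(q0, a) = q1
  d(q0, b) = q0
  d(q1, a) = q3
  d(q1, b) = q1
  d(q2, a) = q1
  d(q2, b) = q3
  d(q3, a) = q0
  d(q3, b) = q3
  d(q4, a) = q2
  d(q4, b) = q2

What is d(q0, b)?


Looking up transition d(q0, b)

q0


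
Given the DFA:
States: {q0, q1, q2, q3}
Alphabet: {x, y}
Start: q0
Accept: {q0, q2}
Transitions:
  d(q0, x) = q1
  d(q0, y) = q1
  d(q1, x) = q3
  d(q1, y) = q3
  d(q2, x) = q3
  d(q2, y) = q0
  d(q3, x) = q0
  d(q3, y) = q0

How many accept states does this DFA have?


Accept states listed: {q0, q2}
Counting: q0(1) q2(2)

2


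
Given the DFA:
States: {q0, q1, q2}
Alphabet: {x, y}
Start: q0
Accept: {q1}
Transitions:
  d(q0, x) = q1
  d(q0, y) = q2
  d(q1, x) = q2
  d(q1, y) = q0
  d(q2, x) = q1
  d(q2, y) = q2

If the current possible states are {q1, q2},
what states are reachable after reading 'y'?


Apply transition on 'y' from each current state:
  d(q1, y) = q0
  d(q2, y) = q2

{q0, q2}


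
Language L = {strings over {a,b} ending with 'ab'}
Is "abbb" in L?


last two symbols = 'bb'

No, "abbb" is not in L


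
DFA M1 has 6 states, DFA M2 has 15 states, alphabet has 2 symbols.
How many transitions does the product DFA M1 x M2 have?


Product DFA has 6 * 15 = 90 states.
Each has 2 transitions: 90 * 2 = 180

180


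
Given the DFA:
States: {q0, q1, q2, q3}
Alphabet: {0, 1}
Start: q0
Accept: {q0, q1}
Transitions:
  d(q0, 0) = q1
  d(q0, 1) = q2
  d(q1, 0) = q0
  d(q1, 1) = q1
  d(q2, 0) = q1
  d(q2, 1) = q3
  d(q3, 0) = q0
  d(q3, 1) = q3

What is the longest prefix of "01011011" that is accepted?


Run the DFA, marking each prefix where the state is accepting:
  "" -> q0 [accept]
  "0" -> q1 [accept]
  "01" -> q1 [accept]
  "010" -> q0 [accept]
  "0101" -> q2 [reject]
  "01011" -> q3 [reject]
  "010110" -> q0 [accept]
  "0101101" -> q2 [reject]
  "01011011" -> q3 [reject]

"010110"


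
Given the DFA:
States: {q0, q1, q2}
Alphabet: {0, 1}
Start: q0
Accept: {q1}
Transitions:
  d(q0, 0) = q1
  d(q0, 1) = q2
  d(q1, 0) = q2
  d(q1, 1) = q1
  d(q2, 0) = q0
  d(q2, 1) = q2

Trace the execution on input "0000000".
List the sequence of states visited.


Input: 0000000
d(q0, 0) = q1
d(q1, 0) = q2
d(q2, 0) = q0
d(q0, 0) = q1
d(q1, 0) = q2
d(q2, 0) = q0
d(q0, 0) = q1


q0 -> q1 -> q2 -> q0 -> q1 -> q2 -> q0 -> q1


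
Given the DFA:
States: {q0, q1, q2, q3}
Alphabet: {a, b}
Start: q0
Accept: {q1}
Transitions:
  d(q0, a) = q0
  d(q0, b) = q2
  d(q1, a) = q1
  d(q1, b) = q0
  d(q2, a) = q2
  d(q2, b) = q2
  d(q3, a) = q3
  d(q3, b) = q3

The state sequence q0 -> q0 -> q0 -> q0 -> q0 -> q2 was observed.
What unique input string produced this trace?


Trace back each transition to find the symbol:
  q0 --[a]--> q0
  q0 --[a]--> q0
  q0 --[a]--> q0
  q0 --[a]--> q0
  q0 --[b]--> q2

"aaaab"


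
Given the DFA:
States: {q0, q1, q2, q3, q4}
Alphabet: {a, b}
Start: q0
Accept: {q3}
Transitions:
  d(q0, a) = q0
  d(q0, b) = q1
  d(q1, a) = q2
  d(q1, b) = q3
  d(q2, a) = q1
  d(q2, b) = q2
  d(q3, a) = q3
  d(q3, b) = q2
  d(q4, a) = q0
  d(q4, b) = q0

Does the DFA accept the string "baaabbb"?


Trace: q0 -> q1 -> q2 -> q1 -> q2 -> q2 -> q2 -> q2
Final state: q2
Accept states: {q3}

No, rejected (final state q2 is not an accept state)


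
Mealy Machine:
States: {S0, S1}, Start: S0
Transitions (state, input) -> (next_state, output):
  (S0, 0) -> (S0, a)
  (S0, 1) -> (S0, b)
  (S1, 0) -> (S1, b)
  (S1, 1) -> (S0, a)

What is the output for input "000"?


Step-by-step:
  (S0, 0) -> (S0, a)
  (S0, 0) -> (S0, a)
  (S0, 0) -> (S0, a)

"aaa"


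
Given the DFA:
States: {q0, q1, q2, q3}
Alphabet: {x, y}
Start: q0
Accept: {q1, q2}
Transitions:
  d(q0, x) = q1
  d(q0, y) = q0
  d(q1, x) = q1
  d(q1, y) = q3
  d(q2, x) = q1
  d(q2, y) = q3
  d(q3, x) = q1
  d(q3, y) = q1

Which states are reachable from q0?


BFS from q0:
  layer 0: {q0}
  layer 1: {q1}
  layer 2: {q3}

{q0, q1, q3}


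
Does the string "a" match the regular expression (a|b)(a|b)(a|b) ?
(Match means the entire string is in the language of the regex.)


|string| = 1; first = 'a'; last = 'a'

No, "a" does not match (a|b)(a|b)(a|b)


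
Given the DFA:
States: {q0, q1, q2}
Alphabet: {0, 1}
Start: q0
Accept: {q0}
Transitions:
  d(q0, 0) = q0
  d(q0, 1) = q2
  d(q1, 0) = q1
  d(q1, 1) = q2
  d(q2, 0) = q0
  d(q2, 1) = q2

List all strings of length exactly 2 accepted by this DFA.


All strings of length 2: 4 total
Accepted: 2

"00", "10"


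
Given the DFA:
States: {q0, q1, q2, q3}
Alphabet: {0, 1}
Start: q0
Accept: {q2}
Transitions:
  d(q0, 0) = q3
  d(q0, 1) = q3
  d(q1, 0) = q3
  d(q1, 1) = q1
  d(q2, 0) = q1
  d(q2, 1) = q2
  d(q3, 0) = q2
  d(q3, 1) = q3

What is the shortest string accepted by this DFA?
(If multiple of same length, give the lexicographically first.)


BFS by string length (lex-first path to each state shown):
  len 0: q0<-""
  len 1: q3<-"0"
  len 2: q2<-"00", q3<-"01"
Found accept state at length 2.

"00"


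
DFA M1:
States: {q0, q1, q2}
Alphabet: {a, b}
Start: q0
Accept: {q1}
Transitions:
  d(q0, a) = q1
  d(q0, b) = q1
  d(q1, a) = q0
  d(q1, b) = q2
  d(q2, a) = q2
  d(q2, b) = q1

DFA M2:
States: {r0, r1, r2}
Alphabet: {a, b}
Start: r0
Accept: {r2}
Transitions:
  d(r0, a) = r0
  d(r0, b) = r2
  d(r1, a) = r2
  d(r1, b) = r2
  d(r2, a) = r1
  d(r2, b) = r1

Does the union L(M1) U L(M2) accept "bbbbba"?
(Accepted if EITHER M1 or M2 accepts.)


M1: final=q0 accepted=False
M2: final=r1 accepted=False

No, union rejects (neither accepts)


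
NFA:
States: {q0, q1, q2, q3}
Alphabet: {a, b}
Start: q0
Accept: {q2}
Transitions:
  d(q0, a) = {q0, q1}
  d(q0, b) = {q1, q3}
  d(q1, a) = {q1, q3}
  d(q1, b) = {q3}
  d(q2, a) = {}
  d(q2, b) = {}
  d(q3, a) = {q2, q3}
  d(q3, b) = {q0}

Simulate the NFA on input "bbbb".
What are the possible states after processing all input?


Start: {q0}
  --b--> {q1, q3}
  --b--> {q0, q3}
  --b--> {q0, q1, q3}
  --b--> {q0, q1, q3}

{q0, q1, q3}


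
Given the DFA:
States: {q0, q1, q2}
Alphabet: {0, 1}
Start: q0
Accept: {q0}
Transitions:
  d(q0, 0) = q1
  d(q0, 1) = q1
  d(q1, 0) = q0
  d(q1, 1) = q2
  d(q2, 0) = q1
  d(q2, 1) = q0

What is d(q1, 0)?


Looking up transition d(q1, 0)

q0


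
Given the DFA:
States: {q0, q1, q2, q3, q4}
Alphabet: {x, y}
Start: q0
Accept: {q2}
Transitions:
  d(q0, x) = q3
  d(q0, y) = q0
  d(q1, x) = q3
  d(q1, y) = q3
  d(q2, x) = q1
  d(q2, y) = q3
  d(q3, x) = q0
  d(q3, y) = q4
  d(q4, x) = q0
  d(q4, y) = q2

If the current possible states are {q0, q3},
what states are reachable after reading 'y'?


Apply transition on 'y' from each current state:
  d(q0, y) = q0
  d(q3, y) = q4

{q0, q4}


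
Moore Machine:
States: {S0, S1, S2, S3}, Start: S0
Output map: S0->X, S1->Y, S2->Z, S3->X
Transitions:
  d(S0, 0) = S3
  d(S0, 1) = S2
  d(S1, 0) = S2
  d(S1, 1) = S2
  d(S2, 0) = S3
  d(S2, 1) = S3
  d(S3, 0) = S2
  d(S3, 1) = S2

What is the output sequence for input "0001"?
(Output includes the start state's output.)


Start: S0 (output X)
  --0--> S3 (output X)
  --0--> S2 (output Z)
  --0--> S3 (output X)
  --1--> S2 (output Z)

"XXZXZ"


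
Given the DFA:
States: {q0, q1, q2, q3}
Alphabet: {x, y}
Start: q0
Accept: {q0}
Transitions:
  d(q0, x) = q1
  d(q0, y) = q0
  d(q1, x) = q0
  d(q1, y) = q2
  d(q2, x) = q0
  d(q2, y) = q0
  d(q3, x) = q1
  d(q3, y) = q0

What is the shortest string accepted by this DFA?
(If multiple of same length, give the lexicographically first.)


BFS by string length (lex-first path to each state shown):
  len 0: q0<-""
Found accept state at length 0.

"" (empty string)


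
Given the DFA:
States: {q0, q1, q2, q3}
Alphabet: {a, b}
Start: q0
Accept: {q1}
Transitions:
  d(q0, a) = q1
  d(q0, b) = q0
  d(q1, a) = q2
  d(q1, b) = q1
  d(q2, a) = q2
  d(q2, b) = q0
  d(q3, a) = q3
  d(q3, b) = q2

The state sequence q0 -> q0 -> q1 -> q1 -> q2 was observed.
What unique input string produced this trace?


Trace back each transition to find the symbol:
  q0 --[b]--> q0
  q0 --[a]--> q1
  q1 --[b]--> q1
  q1 --[a]--> q2

"baba"


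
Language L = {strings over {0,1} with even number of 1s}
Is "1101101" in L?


count('1') = 5; 5 mod 2 = 1

No, "1101101" is not in L


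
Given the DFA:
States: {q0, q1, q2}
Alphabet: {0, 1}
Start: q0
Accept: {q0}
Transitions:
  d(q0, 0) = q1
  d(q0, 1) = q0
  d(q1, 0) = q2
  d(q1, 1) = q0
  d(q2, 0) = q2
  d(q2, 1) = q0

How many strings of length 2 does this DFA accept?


Enumerating all length-2 strings:
  "00" -> q2 [reject]
  "01" -> q0 [accept]
  "10" -> q1 [reject]
  "11" -> q0 [accept]

2 out of 4


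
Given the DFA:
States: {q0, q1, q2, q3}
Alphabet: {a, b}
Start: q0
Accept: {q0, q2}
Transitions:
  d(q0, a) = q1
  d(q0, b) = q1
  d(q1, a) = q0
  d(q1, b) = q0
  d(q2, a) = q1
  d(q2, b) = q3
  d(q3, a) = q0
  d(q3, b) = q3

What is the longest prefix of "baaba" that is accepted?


Run the DFA, marking each prefix where the state is accepting:
  "" -> q0 [accept]
  "b" -> q1 [reject]
  "ba" -> q0 [accept]
  "baa" -> q1 [reject]
  "baab" -> q0 [accept]
  "baaba" -> q1 [reject]

"baab"


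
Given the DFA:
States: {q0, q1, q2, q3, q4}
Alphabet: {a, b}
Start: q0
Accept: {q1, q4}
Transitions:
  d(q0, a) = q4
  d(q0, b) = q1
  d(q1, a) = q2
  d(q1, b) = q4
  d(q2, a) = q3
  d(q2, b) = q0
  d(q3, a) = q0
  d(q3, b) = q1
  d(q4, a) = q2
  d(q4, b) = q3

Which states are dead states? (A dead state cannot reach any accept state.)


Forward reachability from each state:
  q0 -> reaches accept state q1 (live)
  q1 -> reaches accept state q1 (live)
  q2 -> reaches accept state q1 (live)
  q3 -> reaches accept state q1 (live)
  q4 -> reaches accept state q1 (live)

None (all states can reach an accept state)


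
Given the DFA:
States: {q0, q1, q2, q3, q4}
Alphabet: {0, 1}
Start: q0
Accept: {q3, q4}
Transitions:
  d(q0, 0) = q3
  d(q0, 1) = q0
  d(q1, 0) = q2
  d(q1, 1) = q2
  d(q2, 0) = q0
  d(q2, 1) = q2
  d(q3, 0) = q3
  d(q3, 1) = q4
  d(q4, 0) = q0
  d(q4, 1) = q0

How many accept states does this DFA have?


Accept states listed: {q3, q4}
Counting: q3(1) q4(2)

2


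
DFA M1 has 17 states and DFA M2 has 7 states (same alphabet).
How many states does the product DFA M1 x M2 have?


Product construction pairs every M1 state with every M2 state.
17 * 7 = 119

119


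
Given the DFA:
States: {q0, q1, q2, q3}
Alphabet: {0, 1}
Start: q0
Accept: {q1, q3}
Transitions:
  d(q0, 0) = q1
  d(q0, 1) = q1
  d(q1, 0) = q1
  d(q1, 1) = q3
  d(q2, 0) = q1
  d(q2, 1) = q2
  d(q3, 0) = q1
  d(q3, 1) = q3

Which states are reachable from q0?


BFS from q0:
  layer 0: {q0}
  layer 1: {q1}
  layer 2: {q3}

{q0, q1, q3}


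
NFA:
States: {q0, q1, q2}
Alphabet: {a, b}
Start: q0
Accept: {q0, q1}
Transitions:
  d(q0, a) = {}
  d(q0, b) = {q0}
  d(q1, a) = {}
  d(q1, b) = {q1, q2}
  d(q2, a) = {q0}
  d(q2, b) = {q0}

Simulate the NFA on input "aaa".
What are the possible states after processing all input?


Start: {q0}
  --a--> {}
  --a--> {}
  --a--> {}

{} (empty set, no valid transitions)


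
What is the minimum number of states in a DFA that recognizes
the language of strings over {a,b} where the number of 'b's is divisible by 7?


States track (count of 'b') mod 7.
Need 7 states: one per remainder 0..6; accept = remainder 0.

7


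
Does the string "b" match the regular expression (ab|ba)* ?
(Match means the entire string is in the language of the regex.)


|string| = 1; first = 'b'; last = 'b'

No, "b" does not match (ab|ba)*


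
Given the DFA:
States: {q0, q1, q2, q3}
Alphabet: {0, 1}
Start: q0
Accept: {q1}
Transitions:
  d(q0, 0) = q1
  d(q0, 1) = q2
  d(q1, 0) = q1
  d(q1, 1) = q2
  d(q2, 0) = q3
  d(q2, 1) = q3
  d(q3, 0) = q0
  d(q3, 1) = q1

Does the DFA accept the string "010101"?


Trace: q0 -> q1 -> q2 -> q3 -> q1 -> q1 -> q2
Final state: q2
Accept states: {q1}

No, rejected (final state q2 is not an accept state)


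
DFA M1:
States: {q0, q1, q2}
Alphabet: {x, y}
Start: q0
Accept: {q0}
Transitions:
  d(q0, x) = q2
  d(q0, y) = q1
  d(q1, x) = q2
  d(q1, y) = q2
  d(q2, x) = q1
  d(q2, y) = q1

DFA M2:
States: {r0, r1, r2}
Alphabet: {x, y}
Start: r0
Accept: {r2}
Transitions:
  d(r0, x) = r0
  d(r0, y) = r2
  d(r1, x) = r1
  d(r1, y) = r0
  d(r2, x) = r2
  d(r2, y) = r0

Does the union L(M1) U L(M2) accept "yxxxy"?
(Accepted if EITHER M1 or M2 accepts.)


M1: final=q1 accepted=False
M2: final=r0 accepted=False

No, union rejects (neither accepts)


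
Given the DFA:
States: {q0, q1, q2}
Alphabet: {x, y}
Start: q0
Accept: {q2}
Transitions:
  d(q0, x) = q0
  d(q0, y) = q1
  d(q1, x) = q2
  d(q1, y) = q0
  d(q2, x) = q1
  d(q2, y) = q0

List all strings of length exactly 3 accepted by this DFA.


All strings of length 3: 8 total
Accepted: 1

"xyx"


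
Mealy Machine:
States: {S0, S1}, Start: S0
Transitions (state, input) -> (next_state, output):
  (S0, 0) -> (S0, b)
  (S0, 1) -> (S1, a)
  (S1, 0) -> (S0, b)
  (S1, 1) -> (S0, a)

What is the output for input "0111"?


Step-by-step:
  (S0, 0) -> (S0, b)
  (S0, 1) -> (S1, a)
  (S1, 1) -> (S0, a)
  (S0, 1) -> (S1, a)

"baaa"


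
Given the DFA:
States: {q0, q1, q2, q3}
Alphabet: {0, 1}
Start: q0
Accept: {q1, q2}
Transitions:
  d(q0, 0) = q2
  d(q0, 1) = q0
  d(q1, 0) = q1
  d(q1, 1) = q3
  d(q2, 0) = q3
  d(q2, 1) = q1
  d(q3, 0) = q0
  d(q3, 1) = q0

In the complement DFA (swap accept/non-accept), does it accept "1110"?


Trace: q0 -> q0 -> q0 -> q0 -> q2
Final: q2
Original accept: {q1, q2}
Complement: q2 is in original accept

No, complement rejects (original accepts)


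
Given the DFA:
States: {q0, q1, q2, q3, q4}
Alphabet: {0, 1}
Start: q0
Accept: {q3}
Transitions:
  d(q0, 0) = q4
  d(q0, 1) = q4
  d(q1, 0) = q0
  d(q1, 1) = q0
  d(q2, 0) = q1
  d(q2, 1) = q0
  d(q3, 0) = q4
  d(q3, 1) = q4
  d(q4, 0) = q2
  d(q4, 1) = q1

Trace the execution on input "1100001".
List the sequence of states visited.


Input: 1100001
d(q0, 1) = q4
d(q4, 1) = q1
d(q1, 0) = q0
d(q0, 0) = q4
d(q4, 0) = q2
d(q2, 0) = q1
d(q1, 1) = q0


q0 -> q4 -> q1 -> q0 -> q4 -> q2 -> q1 -> q0


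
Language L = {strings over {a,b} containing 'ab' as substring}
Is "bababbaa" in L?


'ab' occurs at index 1

Yes, "bababbaa" is in L


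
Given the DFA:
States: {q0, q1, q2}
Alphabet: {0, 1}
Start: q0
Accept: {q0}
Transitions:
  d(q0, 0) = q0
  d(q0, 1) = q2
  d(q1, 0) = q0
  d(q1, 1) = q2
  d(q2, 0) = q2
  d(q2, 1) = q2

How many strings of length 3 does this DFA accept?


Enumerating all length-3 strings:
  "000" -> q0 [accept]
  "001" -> q2 [reject]
  "010" -> q2 [reject]
  "011" -> q2 [reject]
  "100" -> q2 [reject]
  "101" -> q2 [reject]
  "110" -> q2 [reject]
  "111" -> q2 [reject]

1 out of 8


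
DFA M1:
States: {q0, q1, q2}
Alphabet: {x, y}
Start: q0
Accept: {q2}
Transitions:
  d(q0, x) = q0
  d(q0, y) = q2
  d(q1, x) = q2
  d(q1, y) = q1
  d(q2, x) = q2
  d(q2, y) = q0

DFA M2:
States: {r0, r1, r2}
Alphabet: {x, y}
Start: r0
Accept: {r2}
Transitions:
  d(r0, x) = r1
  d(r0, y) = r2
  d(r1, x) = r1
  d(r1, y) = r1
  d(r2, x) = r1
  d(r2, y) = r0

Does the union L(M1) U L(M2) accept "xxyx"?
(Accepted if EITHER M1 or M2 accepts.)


M1: final=q2 accepted=True
M2: final=r1 accepted=False

Yes, union accepts


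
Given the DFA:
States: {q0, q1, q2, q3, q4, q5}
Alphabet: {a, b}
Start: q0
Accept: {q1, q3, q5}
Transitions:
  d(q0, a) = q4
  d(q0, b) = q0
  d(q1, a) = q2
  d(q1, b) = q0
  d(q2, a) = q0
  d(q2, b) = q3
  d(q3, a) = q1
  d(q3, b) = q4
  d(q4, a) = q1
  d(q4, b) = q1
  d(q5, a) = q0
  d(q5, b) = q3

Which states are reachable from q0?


BFS from q0:
  layer 0: {q0}
  layer 1: {q4}
  layer 2: {q1}
  layer 3: {q2}
  layer 4: {q3}

{q0, q1, q2, q3, q4}


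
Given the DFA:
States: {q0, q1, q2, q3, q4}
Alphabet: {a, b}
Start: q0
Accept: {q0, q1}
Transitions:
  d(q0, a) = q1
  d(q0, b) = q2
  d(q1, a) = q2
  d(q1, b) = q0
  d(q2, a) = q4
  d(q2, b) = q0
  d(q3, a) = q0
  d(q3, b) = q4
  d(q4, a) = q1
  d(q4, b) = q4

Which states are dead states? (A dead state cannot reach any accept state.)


Forward reachability from each state:
  q0 -> reaches accept state q0 (live)
  q1 -> reaches accept state q0 (live)
  q2 -> reaches accept state q0 (live)
  q3 -> reaches accept state q0 (live)
  q4 -> reaches accept state q0 (live)

None (all states can reach an accept state)


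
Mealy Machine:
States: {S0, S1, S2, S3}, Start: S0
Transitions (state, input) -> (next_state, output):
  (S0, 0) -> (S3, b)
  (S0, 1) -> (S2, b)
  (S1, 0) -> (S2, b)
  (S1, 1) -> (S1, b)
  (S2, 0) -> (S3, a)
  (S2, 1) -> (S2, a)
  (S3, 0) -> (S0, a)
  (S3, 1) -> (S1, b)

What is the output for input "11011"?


Step-by-step:
  (S0, 1) -> (S2, b)
  (S2, 1) -> (S2, a)
  (S2, 0) -> (S3, a)
  (S3, 1) -> (S1, b)
  (S1, 1) -> (S1, b)

"baabb"


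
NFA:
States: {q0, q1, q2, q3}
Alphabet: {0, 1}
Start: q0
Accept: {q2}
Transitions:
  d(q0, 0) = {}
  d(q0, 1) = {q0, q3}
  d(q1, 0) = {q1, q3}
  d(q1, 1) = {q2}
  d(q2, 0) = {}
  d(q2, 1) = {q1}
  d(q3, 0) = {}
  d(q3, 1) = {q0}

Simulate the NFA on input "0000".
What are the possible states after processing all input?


Start: {q0}
  --0--> {}
  --0--> {}
  --0--> {}
  --0--> {}

{} (empty set, no valid transitions)


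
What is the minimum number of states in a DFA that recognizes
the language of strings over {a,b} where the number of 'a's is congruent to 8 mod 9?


States track (count of 'a') mod 9.
Need 9 states: one per remainder 0..8; accept = remainder 8.

9


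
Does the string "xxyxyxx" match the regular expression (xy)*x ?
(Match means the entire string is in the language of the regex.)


|string| = 7; first = 'x'; last = 'x'

No, "xxyxyxx" does not match (xy)*x


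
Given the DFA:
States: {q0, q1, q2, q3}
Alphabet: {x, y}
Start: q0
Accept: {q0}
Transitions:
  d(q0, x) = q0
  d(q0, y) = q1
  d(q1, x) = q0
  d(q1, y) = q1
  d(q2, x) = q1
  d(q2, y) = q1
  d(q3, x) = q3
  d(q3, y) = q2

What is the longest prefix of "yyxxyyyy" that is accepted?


Run the DFA, marking each prefix where the state is accepting:
  "" -> q0 [accept]
  "y" -> q1 [reject]
  "yy" -> q1 [reject]
  "yyx" -> q0 [accept]
  "yyxx" -> q0 [accept]
  "yyxxy" -> q1 [reject]
  "yyxxyy" -> q1 [reject]
  "yyxxyyy" -> q1 [reject]
  "yyxxyyyy" -> q1 [reject]

"yyxx"


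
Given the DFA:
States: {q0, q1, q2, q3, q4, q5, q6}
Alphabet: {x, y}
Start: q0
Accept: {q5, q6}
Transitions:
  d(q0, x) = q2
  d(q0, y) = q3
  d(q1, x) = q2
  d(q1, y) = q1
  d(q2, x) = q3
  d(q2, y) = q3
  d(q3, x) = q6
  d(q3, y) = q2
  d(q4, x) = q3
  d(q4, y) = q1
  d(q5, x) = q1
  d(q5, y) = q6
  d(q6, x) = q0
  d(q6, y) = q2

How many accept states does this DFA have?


Accept states listed: {q5, q6}
Counting: q5(1) q6(2)

2


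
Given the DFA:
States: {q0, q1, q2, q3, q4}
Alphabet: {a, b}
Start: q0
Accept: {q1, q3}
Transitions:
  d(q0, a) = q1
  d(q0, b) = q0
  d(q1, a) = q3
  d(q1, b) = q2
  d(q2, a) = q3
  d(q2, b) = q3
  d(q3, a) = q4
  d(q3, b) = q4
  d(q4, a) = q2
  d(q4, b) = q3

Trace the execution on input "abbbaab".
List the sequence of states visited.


Input: abbbaab
d(q0, a) = q1
d(q1, b) = q2
d(q2, b) = q3
d(q3, b) = q4
d(q4, a) = q2
d(q2, a) = q3
d(q3, b) = q4


q0 -> q1 -> q2 -> q3 -> q4 -> q2 -> q3 -> q4


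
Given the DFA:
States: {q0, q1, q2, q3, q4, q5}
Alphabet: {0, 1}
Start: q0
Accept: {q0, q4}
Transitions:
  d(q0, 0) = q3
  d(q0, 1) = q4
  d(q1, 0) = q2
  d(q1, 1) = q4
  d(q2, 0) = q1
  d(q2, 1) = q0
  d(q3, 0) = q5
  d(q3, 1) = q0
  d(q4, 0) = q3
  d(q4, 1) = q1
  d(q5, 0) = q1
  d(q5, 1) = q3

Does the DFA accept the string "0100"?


Trace: q0 -> q3 -> q0 -> q3 -> q5
Final state: q5
Accept states: {q0, q4}

No, rejected (final state q5 is not an accept state)


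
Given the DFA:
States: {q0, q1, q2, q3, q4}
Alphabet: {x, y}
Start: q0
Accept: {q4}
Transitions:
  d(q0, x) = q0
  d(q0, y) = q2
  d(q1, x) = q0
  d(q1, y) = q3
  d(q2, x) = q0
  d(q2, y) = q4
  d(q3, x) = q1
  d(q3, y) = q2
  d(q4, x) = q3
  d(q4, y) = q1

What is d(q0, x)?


Looking up transition d(q0, x)

q0


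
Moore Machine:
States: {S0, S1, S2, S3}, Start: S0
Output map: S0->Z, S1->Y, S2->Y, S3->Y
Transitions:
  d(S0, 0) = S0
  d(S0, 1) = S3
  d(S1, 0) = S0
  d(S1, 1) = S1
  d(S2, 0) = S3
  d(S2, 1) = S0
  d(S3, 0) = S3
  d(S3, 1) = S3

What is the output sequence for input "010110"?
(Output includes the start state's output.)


Start: S0 (output Z)
  --0--> S0 (output Z)
  --1--> S3 (output Y)
  --0--> S3 (output Y)
  --1--> S3 (output Y)
  --1--> S3 (output Y)
  --0--> S3 (output Y)

"ZZYYYYY"


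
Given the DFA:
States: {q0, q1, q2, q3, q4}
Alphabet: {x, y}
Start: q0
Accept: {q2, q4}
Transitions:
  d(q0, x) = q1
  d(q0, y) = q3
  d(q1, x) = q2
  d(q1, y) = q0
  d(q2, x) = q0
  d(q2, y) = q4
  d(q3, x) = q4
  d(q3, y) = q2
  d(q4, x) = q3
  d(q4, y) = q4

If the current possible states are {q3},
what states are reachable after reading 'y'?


Apply transition on 'y' from each current state:
  d(q3, y) = q2

{q2}


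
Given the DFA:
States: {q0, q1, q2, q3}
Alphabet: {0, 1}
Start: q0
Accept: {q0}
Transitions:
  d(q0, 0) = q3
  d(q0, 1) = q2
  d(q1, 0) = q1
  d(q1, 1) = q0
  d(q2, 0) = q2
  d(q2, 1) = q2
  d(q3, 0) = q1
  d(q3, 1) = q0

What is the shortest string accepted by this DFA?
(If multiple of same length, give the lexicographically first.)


BFS by string length (lex-first path to each state shown):
  len 0: q0<-""
Found accept state at length 0.

"" (empty string)


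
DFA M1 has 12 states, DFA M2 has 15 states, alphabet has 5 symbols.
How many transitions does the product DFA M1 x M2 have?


Product DFA has 12 * 15 = 180 states.
Each has 5 transitions: 180 * 5 = 900

900


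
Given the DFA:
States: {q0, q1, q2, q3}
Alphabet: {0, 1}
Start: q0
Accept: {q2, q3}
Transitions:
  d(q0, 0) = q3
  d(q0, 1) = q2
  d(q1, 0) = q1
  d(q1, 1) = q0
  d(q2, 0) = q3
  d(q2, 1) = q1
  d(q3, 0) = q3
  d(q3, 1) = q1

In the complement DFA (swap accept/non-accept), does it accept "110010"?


Trace: q0 -> q2 -> q1 -> q1 -> q1 -> q0 -> q3
Final: q3
Original accept: {q2, q3}
Complement: q3 is in original accept

No, complement rejects (original accepts)


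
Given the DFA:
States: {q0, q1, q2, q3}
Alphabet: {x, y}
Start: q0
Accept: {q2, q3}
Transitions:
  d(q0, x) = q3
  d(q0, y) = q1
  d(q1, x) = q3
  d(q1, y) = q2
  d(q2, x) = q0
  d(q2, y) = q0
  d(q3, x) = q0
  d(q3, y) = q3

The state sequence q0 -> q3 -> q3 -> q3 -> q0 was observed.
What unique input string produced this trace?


Trace back each transition to find the symbol:
  q0 --[x]--> q3
  q3 --[y]--> q3
  q3 --[y]--> q3
  q3 --[x]--> q0

"xyyx"


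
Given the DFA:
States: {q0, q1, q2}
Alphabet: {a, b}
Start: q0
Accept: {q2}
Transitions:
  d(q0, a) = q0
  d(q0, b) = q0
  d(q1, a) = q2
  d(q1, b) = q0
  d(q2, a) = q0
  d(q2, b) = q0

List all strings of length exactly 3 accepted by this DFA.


All strings of length 3: 8 total
Accepted: 0

None


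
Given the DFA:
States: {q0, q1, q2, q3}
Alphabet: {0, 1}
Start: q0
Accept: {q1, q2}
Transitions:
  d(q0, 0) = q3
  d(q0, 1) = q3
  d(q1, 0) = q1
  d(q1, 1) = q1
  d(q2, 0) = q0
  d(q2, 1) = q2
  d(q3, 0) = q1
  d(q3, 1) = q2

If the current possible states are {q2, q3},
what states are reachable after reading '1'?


Apply transition on '1' from each current state:
  d(q2, 1) = q2
  d(q3, 1) = q2

{q2}


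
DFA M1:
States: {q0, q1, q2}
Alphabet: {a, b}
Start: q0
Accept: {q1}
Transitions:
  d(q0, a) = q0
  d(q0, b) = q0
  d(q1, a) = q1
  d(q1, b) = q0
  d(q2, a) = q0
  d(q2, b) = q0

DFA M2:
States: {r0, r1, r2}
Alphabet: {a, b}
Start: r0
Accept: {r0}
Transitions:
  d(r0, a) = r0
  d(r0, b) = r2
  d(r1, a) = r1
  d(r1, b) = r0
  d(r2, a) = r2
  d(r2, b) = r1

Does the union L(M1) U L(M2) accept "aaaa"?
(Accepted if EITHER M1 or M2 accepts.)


M1: final=q0 accepted=False
M2: final=r0 accepted=True

Yes, union accepts
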